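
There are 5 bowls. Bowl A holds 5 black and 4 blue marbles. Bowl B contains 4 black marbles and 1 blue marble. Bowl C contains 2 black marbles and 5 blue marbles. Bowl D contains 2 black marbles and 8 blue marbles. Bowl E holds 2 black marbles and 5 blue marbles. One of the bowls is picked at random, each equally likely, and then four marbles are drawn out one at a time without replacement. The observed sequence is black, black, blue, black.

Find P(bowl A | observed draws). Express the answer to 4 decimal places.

0.2841

Under each hypothesis, the probability of the observed sequence is: P(data | bowl A) = (5/9)(4/8)(4/7)(3/6) = 0.079365; P(data | bowl B) = (4/5)(3/4)(1/3)(2/2) = 0.2; P(data | bowl C) = (2/7)(1/6)(5/5)(0/4) = 0; P(data | bowl D) = (2/10)(1/9)(8/8)(0/7) = 0; P(data | bowl E) = (2/7)(1/6)(5/5)(0/4) = 0.
The prior-weighted likelihoods are 1/5 · 0.079365 = 0.015873, 1/5 · 0.2 = 0.04, 1/5 · 0 = 0, 1/5 · 0 = 0, 1/5 · 0 = 0; with total 0.055873.
So P(bowl A | data) = (0.015873) / (0.055873) = 0.28409.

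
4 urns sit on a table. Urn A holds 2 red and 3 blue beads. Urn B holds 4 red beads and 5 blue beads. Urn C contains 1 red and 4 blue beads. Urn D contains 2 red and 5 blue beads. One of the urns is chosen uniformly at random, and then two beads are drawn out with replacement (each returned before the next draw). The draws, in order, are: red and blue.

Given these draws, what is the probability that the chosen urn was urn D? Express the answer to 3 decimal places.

0.240

Compute the likelihood of the observed sequence for each case: P(data | urn A) = (2/5)(3/5) = 0.24; P(data | urn B) = (4/9)(5/9) = 0.24691; P(data | urn C) = (1/5)(4/5) = 0.16; P(data | urn D) = (2/7)(5/7) = 0.20408.
Multiplying each by its prior: 1/4 · 0.24 = 0.06, 1/4 · 0.24691 = 0.061728, 1/4 · 0.16 = 0.04, 1/4 · 0.20408 = 0.05102; summing to 0.21275.
Hence P(urn D | data) = (0.05102) / (0.21275) = 0.23982.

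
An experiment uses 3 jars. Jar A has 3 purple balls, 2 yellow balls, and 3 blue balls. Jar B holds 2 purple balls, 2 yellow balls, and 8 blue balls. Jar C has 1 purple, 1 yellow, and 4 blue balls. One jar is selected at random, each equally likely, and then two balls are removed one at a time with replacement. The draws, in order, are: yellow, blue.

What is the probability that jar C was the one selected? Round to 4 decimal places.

0.3516

The likelihood of the observed sequence under each hypothesis: P(data | jar A) = (2/8)(3/8) = 3/32; P(data | jar B) = (2/12)(8/12) = 1/9; P(data | jar C) = (1/6)(4/6) = 1/9.
Weighting by the prior gives 1/3 · 3/32 = 1/32, 1/3 · 1/9 = 1/27, 1/3 · 1/9 = 1/27; with total 91/864.
So P(jar C | data) = (1/27) / (91/864) = 32/91.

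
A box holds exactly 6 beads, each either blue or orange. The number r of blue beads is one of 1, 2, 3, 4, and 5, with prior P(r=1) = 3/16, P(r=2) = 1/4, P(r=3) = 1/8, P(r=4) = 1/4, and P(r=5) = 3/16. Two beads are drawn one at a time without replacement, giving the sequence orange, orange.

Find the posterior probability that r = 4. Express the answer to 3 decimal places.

0.063

For each hypothesis, P(data | H) works out to: P(data | r = 1) = (5/6)(4/5) = 2/3; P(data | r = 2) = (4/6)(3/5) = 2/5; P(data | r = 3) = (3/6)(2/5) = 1/5; P(data | r = 4) = (2/6)(1/5) = 1/15; P(data | r = 5) = (1/6)(0/5) = 0.
The prior-weighted likelihoods are 3/16 · 2/3 = 1/8, 1/4 · 2/5 = 1/10, 1/8 · 1/5 = 1/40, 1/4 · 1/15 = 1/60, 3/16 · 0 = 0; with total 4/15.
By Bayes' rule, P(r = 4 | data) = (1/60) / (4/15) = 1/16.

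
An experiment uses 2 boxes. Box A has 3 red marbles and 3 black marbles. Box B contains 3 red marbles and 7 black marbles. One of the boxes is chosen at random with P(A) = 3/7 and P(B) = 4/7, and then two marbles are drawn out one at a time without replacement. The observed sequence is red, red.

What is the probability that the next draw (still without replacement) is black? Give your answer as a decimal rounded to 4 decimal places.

The likelihood of the observed sequence under each hypothesis: P(data | box A) = (3/6)(2/5) = 1/5; P(data | box B) = (3/10)(2/9) = 1/15.
Multiplying each by its prior: 3/7 · 1/5 = 3/35, 4/7 · 1/15 = 4/105; summing to 13/105.
Normalising, the posterior is P(box A | data) = 9/13, P(box B | data) = 4/13.
Averaging over the posterior, P(black next | data) = (3/4)(9/13) + (7/8)(4/13) = 41/52.

0.7885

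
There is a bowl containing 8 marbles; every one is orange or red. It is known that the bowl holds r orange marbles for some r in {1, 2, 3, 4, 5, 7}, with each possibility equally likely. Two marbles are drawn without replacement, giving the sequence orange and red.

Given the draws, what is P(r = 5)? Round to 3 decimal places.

0.208

Under each hypothesis, the probability of the observed sequence is: P(data | r = 1) = (1/8)(7/7) = 1/8; P(data | r = 2) = (2/8)(6/7) = 3/14; P(data | r = 3) = (3/8)(5/7) = 15/56; P(data | r = 4) = (4/8)(4/7) = 2/7; P(data | r = 5) = (5/8)(3/7) = 15/56; P(data | r = 7) = (7/8)(1/7) = 1/8.
The prior-weighted likelihoods are 1/6 · 1/8 = 1/48, 1/6 · 3/14 = 1/28, 1/6 · 15/56 = 5/112, 1/6 · 2/7 = 1/21, 1/6 · 15/56 = 5/112, 1/6 · 1/8 = 1/48; with total 3/14.
So P(r = 5 | data) = (5/112) / (3/14) = 5/24.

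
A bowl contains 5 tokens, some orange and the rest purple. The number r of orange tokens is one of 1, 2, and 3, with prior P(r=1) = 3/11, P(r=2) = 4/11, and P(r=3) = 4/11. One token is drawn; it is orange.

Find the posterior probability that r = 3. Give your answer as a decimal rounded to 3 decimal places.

For each hypothesis, P(data | H) works out to: P(data | r = 1) = (1/5) = 1/5; P(data | r = 2) = (2/5) = 2/5; P(data | r = 3) = (3/5) = 3/5.
The prior-weighted likelihoods are 3/11 · 1/5 = 3/55, 4/11 · 2/5 = 8/55, 4/11 · 3/5 = 12/55; summing to 23/55.
So P(r = 3 | data) = (12/55) / (23/55) = 12/23.

0.522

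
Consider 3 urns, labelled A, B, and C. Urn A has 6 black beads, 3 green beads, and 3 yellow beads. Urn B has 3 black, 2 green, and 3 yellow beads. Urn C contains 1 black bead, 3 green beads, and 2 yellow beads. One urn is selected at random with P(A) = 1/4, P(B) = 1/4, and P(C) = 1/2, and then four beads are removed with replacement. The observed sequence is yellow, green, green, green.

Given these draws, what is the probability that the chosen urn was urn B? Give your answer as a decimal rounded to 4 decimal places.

Compute the likelihood of the observed sequence for each case: P(data | urn A) = (3/12)(3/12)(3/12)(3/12) = 0.0039062; P(data | urn B) = (3/8)(2/8)(2/8)(2/8) = 0.0058594; P(data | urn C) = (2/6)(3/6)(3/6)(3/6) = 0.041667.
Multiplying each by its prior: 1/4 · 0.0039062 = 0.00097656, 1/4 · 0.0058594 = 0.0014648, 1/2 · 0.041667 = 0.020833; with total 0.023275.
So P(urn B | data) = (0.0014648) / (0.023275) = 0.062937.

0.0629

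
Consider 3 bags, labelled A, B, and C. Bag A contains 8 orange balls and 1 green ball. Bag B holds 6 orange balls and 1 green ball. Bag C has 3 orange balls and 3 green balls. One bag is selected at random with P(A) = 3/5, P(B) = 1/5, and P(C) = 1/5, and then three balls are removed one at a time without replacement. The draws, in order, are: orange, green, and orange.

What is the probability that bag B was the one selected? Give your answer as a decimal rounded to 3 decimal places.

For each hypothesis, P(data | H) works out to: P(data | bag A) = (8/9)(1/8)(7/7) = 0.11111; P(data | bag B) = (6/7)(1/6)(5/5) = 0.14286; P(data | bag C) = (3/6)(3/5)(2/4) = 0.15.
Multiplying each by its prior: 3/5 · 0.11111 = 0.066667, 1/5 · 0.14286 = 0.028571, 1/5 · 0.15 = 0.03; summing to 0.12524.
Hence P(bag B | data) = (0.028571) / (0.12524) = 0.22814.

0.228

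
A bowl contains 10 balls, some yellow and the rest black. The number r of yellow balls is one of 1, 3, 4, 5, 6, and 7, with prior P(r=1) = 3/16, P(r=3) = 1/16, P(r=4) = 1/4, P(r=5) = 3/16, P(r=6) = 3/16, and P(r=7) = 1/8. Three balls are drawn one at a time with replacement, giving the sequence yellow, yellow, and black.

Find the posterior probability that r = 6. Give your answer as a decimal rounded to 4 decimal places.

Under each hypothesis, the probability of the observed sequence is: P(data | r = 1) = (1/10)(1/10)(9/10) = 0.009; P(data | r = 3) = (3/10)(3/10)(7/10) = 0.063; P(data | r = 4) = (4/10)(4/10)(6/10) = 0.096; P(data | r = 5) = (5/10)(5/10)(5/10) = 0.125; P(data | r = 6) = (6/10)(6/10)(4/10) = 0.144; P(data | r = 7) = (7/10)(7/10)(3/10) = 0.147.
Multiplying each by its prior: 3/16 · 0.009 = 0.0016875, 1/16 · 0.063 = 0.0039375, 1/4 · 0.096 = 0.024, 3/16 · 0.125 = 0.023438, 3/16 · 0.144 = 0.027, 1/8 · 0.147 = 0.018375; these sum to 0.098437.
So P(r = 6 | data) = (0.027) / (0.098437) = 0.27429.

0.2743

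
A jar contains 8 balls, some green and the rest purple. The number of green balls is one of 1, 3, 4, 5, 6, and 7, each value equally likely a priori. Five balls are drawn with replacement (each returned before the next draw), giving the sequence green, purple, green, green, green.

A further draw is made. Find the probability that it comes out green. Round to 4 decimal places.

The likelihood of the observed sequence under each hypothesis: P(data | r = 1) = (1/8)(7/8)(1/8)(1/8)(1/8) = 0.00021362; P(data | r = 3) = (3/8)(5/8)(3/8)(3/8)(3/8) = 0.01236; P(data | r = 4) = (4/8)(4/8)(4/8)(4/8)(4/8) = 0.03125; P(data | r = 5) = (5/8)(3/8)(5/8)(5/8)(5/8) = 0.05722; P(data | r = 6) = (6/8)(2/8)(6/8)(6/8)(6/8) = 0.079102; P(data | r = 7) = (7/8)(1/8)(7/8)(7/8)(7/8) = 0.073273.
Multiplying each by its prior: 1/6 · 0.00021362 = 3.5604e-05, 1/6 · 0.01236 = 0.0020599, 1/6 · 0.03125 = 0.0052083, 1/6 · 0.05722 = 0.0095367, 1/6 · 0.079102 = 0.013184, 1/6 · 0.073273 = 0.012212; summing to 0.042236.
The posterior is then P(r = 1 | data) = 0.00084297, P(r = 3 | data) = 0.048772, P(r = 4 | data) = 0.12331, P(r = 5 | data) = 0.22579, P(r = 6 | data) = 0.31214, P(r = 7 | data) = 0.28914.
Averaging over the posterior, P(green next | data) = (1/8)(0.00084297) + (3/8)(0.048772) + (1/2)(0.12331) + (5/8)(0.22579) + (3/4)(0.31214) + (7/8)(0.28914) = 0.70827.

0.7083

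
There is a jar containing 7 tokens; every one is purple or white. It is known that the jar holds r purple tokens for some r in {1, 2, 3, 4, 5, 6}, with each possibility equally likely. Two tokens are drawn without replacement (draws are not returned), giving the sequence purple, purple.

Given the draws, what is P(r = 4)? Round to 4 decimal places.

The likelihood of the observed sequence under each hypothesis: P(data | r = 1) = (1/7)(0/6) = 0; P(data | r = 2) = (2/7)(1/6) = 1/21; P(data | r = 3) = (3/7)(2/6) = 1/7; P(data | r = 4) = (4/7)(3/6) = 2/7; P(data | r = 5) = (5/7)(4/6) = 10/21; P(data | r = 6) = (6/7)(5/6) = 5/7.
The prior-weighted likelihoods are 1/6 · 0 = 0, 1/6 · 1/21 = 1/126, 1/6 · 1/7 = 1/42, 1/6 · 2/7 = 1/21, 1/6 · 10/21 = 5/63, 1/6 · 5/7 = 5/42; these sum to 5/18.
Hence P(r = 4 | data) = (1/21) / (5/18) = 6/35.

0.1714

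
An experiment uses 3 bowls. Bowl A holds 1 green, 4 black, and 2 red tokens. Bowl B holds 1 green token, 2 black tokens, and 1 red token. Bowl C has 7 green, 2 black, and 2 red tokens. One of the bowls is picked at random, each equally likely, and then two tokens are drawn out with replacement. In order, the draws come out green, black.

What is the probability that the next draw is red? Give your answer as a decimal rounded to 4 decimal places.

0.2346

Compute the likelihood of the observed sequence for each case: P(data | bowl A) = (1/7)(4/7) = 0.081633; P(data | bowl B) = (1/4)(2/4) = 0.125; P(data | bowl C) = (7/11)(2/11) = 0.1157.
Multiplying each by its prior: 1/3 · 0.081633 = 0.027211, 1/3 · 0.125 = 0.041667, 1/3 · 0.1157 = 0.038567; with total 0.10745.
Dividing through by the total gives posterior P(bowl A | data) = 0.25325, P(bowl B | data) = 0.3878, P(bowl C | data) = 0.35895.
The predictive probability is P(red next | data) = (2/7)(0.25325) + (1/4)(0.3878) + (2/11)(0.35895) = 0.23457.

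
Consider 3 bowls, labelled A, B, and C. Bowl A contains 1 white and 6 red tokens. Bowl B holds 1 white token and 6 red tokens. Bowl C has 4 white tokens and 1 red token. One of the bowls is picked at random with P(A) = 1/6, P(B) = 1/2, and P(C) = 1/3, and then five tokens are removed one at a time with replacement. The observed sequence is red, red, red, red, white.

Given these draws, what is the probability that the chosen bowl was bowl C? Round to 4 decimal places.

Compute the likelihood of the observed sequence for each case: P(data | bowl A) = (6/7)(6/7)(6/7)(6/7)(1/7) = 0.077111; P(data | bowl B) = (6/7)(6/7)(6/7)(6/7)(1/7) = 0.077111; P(data | bowl C) = (1/5)(1/5)(1/5)(1/5)(4/5) = 0.00128.
Multiplying each by its prior: 1/6 · 0.077111 = 0.012852, 1/2 · 0.077111 = 0.038555, 1/3 · 0.00128 = 0.00042667; summing to 0.051834.
By Bayes' rule, P(bowl C | data) = (0.00042667) / (0.051834) = 0.0082314.

0.0082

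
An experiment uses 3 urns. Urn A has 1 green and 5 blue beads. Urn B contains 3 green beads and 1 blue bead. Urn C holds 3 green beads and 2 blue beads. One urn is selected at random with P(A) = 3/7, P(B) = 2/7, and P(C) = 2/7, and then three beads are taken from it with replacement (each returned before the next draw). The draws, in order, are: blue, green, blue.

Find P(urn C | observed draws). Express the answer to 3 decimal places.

0.303

For each hypothesis, P(data | H) works out to: P(data | urn A) = (5/6)(1/6)(5/6) = 0.11574; P(data | urn B) = (1/4)(3/4)(1/4) = 0.046875; P(data | urn C) = (2/5)(3/5)(2/5) = 0.096.
The prior-weighted likelihoods are 3/7 · 0.11574 = 0.049603, 2/7 · 0.046875 = 0.013393, 2/7 · 0.096 = 0.027429; summing to 0.090425.
Hence P(urn C | data) = (0.027429) / (0.090425) = 0.30333.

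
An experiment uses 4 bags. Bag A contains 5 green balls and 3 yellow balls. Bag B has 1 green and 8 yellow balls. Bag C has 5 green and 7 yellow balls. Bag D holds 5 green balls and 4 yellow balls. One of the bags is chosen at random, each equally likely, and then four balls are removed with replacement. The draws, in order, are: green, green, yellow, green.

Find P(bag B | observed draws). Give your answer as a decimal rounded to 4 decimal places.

0.0058

Compute the likelihood of the observed sequence for each case: P(data | bag A) = (5/8)(5/8)(3/8)(5/8) = 0.091553; P(data | bag B) = (1/9)(1/9)(8/9)(1/9) = 0.0012193; P(data | bag C) = (5/12)(5/12)(7/12)(5/12) = 0.042197; P(data | bag D) = (5/9)(5/9)(4/9)(5/9) = 0.076208.
Weighting by the prior gives 1/4 · 0.091553 = 0.022888, 1/4 · 0.0012193 = 0.00030483, 1/4 · 0.042197 = 0.010549, 1/4 · 0.076208 = 0.019052; summing to 0.052794.
So P(bag B | data) = (0.00030483) / (0.052794) = 0.005774.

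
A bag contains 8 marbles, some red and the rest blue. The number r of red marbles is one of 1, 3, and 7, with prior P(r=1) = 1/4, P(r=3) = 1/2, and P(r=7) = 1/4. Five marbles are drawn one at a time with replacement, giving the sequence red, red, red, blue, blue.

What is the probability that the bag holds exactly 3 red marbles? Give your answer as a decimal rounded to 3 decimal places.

For each hypothesis, P(data | H) works out to: P(data | r = 1) = (1/8)(1/8)(1/8)(7/8)(7/8) = 0.0014954; P(data | r = 3) = (3/8)(3/8)(3/8)(5/8)(5/8) = 0.020599; P(data | r = 7) = (7/8)(7/8)(7/8)(1/8)(1/8) = 0.010468.
Multiplying each by its prior: 1/4 · 0.0014954 = 0.00037384, 1/2 · 0.020599 = 0.0103, 1/4 · 0.010468 = 0.0026169; these sum to 0.01329.
Hence P(r = 3 | data) = (0.0103) / (0.01329) = 0.77497.

0.775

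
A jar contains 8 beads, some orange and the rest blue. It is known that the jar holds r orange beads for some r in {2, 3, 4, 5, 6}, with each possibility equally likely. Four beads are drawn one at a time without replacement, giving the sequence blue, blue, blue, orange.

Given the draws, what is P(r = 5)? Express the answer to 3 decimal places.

Under each hypothesis, the probability of the observed sequence is: P(data | r = 2) = (6/8)(5/7)(4/6)(2/5) = 1/7; P(data | r = 3) = (5/8)(4/7)(3/6)(3/5) = 3/28; P(data | r = 4) = (4/8)(3/7)(2/6)(4/5) = 2/35; P(data | r = 5) = (3/8)(2/7)(1/6)(5/5) = 1/56; P(data | r = 6) = (2/8)(1/7)(0/6) = 0.
Multiplying each by its prior: 1/5 · 1/7 = 1/35, 1/5 · 3/28 = 3/140, 1/5 · 2/35 = 2/175, 1/5 · 1/56 = 1/280, 1/5 · 0 = 0; these sum to 13/200.
Hence P(r = 5 | data) = (1/280) / (13/200) = 5/91.

0.055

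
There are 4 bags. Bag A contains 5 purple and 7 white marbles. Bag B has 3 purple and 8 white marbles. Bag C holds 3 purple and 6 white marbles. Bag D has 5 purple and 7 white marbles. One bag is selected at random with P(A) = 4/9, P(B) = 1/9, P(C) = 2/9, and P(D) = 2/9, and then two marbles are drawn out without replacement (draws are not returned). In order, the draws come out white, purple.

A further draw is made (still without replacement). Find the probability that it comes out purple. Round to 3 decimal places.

Under each hypothesis, the probability of the observed sequence is: P(data | bag A) = (7/12)(5/11) = 35/132; P(data | bag B) = (8/11)(3/10) = 12/55; P(data | bag C) = (6/9)(3/8) = 1/4; P(data | bag D) = (7/12)(5/11) = 35/132.
The prior-weighted likelihoods are 4/9 · 35/132 = 35/297, 1/9 · 12/55 = 4/165, 2/9 · 1/4 = 1/18, 2/9 · 35/132 = 35/594; these sum to 127/495.
Dividing through by the total gives posterior P(bag A | data) = 0.45932, P(bag B | data) = 0.094488, P(bag C | data) = 0.21654, P(bag D | data) = 0.22966.
So P(purple next | data) = Σ P(purple next | H) P(H | data) = (2/5)(0.45932) + (2/9)(0.094488) + (2/7)(0.21654) + (2/5)(0.22966) = 0.35846.

0.358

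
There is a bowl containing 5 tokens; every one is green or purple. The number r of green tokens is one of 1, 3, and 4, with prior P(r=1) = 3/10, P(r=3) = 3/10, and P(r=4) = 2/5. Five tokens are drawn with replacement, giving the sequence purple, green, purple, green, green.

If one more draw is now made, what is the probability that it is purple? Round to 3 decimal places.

For each hypothesis, P(data | H) works out to: P(data | r = 1) = (4/5)(1/5)(4/5)(1/5)(1/5) = 0.00512; P(data | r = 3) = (2/5)(3/5)(2/5)(3/5)(3/5) = 0.03456; P(data | r = 4) = (1/5)(4/5)(1/5)(4/5)(4/5) = 0.02048.
The prior-weighted likelihoods are 3/10 · 0.00512 = 0.001536, 3/10 · 0.03456 = 0.010368, 2/5 · 0.02048 = 0.008192; these sum to 0.020096.
The posterior is then P(r = 1 | data) = 0.076433, P(r = 3 | data) = 0.51592, P(r = 4 | data) = 0.40764.
So P(purple next | data) = Σ P(purple next | H) P(H | data) = (4/5)(0.076433) + (2/5)(0.51592) + (1/5)(0.40764) = 0.34904.

0.349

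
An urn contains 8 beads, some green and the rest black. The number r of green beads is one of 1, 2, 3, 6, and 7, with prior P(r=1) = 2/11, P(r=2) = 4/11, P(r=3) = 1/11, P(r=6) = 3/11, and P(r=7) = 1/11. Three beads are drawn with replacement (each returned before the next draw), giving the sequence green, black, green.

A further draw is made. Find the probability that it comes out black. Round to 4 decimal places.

0.4107

Under each hypothesis, the probability of the observed sequence is: P(data | r = 1) = (1/8)(7/8)(1/8) = 0.013672; P(data | r = 2) = (2/8)(6/8)(2/8) = 0.046875; P(data | r = 3) = (3/8)(5/8)(3/8) = 0.087891; P(data | r = 6) = (6/8)(2/8)(6/8) = 0.14062; P(data | r = 7) = (7/8)(1/8)(7/8) = 0.095703.
Weighting by the prior gives 2/11 · 0.013672 = 0.0024858, 4/11 · 0.046875 = 0.017045, 1/11 · 0.087891 = 0.0079901, 3/11 · 0.14062 = 0.038352, 1/11 · 0.095703 = 0.0087003; summing to 0.074574.
Normalising, the posterior is P(r = 1 | data) = 0.033333, P(r = 2 | data) = 0.22857, P(r = 3 | data) = 0.10714, P(r = 6 | data) = 0.51429, P(r = 7 | data) = 0.11667.
Averaging over the posterior, P(black next | data) = (7/8)(0.033333) + (3/4)(0.22857) + (5/8)(0.10714) + (1/4)(0.51429) + (1/8)(0.11667) = 0.41071.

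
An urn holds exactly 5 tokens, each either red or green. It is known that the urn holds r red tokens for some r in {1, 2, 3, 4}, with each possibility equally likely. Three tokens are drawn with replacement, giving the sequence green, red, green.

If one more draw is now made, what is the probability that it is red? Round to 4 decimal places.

Under each hypothesis, the probability of the observed sequence is: P(data | r = 1) = (4/5)(1/5)(4/5) = 16/125; P(data | r = 2) = (3/5)(2/5)(3/5) = 18/125; P(data | r = 3) = (2/5)(3/5)(2/5) = 12/125; P(data | r = 4) = (1/5)(4/5)(1/5) = 4/125.
Multiplying each by its prior: 1/4 · 16/125 = 4/125, 1/4 · 18/125 = 9/250, 1/4 · 12/125 = 3/125, 1/4 · 4/125 = 1/125; with total 1/10.
The posterior is then P(r = 1 | data) = 8/25, P(r = 2 | data) = 9/25, P(r = 3 | data) = 6/25, P(r = 4 | data) = 2/25.
The predictive probability is P(red next | data) = (1/5)(8/25) + (2/5)(9/25) + (3/5)(6/25) + (4/5)(2/25) = 52/125.

0.4160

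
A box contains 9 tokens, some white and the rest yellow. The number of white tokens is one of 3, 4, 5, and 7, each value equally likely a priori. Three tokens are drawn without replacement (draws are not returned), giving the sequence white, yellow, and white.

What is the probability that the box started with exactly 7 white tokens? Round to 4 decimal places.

0.3231

For each hypothesis, P(data | H) works out to: P(data | r = 3) = (3/9)(6/8)(2/7) = 1/14; P(data | r = 4) = (4/9)(5/8)(3/7) = 5/42; P(data | r = 5) = (5/9)(4/8)(4/7) = 10/63; P(data | r = 7) = (7/9)(2/8)(6/7) = 1/6.
The prior-weighted likelihoods are 1/4 · 1/14 = 1/56, 1/4 · 5/42 = 5/168, 1/4 · 10/63 = 5/126, 1/4 · 1/6 = 1/24; with total 65/504.
By Bayes' rule, P(r = 7 | data) = (1/24) / (65/504) = 21/65.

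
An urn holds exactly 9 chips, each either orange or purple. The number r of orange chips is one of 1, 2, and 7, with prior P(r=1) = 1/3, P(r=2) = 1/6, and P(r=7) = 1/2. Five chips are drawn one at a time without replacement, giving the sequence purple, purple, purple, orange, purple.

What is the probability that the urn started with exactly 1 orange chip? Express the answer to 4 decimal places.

Under each hypothesis, the probability of the observed sequence is: P(data | r = 1) = (8/9)(7/8)(6/7)(1/6)(5/5) = 1/9; P(data | r = 2) = (7/9)(6/8)(5/7)(2/6)(4/5) = 1/9; P(data | r = 7) = (2/9)(1/8)(0/7) = 0.
Weighting by the prior gives 1/3 · 1/9 = 1/27, 1/6 · 1/9 = 1/54, 1/2 · 0 = 0; with total 1/18.
Therefore the posterior P(r = 1 | data) = (1/27) / (1/18) = 2/3.

0.6667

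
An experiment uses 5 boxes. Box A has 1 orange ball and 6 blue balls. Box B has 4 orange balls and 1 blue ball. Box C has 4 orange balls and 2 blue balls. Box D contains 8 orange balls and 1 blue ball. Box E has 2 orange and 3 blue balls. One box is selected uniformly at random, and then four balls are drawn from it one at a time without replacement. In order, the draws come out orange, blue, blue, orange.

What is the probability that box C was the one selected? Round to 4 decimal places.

Compute the likelihood of the observed sequence for each case: P(data | box A) = (1/7)(6/6)(5/5)(0/4) = 0; P(data | box B) = (4/5)(1/4)(0/3) = 0; P(data | box C) = (4/6)(2/5)(1/4)(3/3) = 1/15; P(data | box D) = (8/9)(1/8)(0/7) = 0; P(data | box E) = (2/5)(3/4)(2/3)(1/2) = 1/10.
The prior-weighted likelihoods are 1/5 · 0 = 0, 1/5 · 0 = 0, 1/5 · 1/15 = 1/75, 1/5 · 0 = 0, 1/5 · 1/10 = 1/50; these sum to 1/30.
By Bayes' rule, P(box C | data) = (1/75) / (1/30) = 2/5.

0.4000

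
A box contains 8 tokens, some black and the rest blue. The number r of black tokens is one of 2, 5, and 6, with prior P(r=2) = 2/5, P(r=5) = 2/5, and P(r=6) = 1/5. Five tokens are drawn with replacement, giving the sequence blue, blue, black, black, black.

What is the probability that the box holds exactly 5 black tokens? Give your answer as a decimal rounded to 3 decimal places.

Under each hypothesis, the probability of the observed sequence is: P(data | r = 2) = (6/8)(6/8)(2/8)(2/8)(2/8) = 0.0087891; P(data | r = 5) = (3/8)(3/8)(5/8)(5/8)(5/8) = 0.034332; P(data | r = 6) = (2/8)(2/8)(6/8)(6/8)(6/8) = 0.026367.
Weighting by the prior gives 2/5 · 0.0087891 = 0.0035156, 2/5 · 0.034332 = 0.013733, 1/5 · 0.026367 = 0.0052734; summing to 0.022522.
Hence P(r = 5 | data) = (0.013733) / (0.022522) = 0.60976.

0.610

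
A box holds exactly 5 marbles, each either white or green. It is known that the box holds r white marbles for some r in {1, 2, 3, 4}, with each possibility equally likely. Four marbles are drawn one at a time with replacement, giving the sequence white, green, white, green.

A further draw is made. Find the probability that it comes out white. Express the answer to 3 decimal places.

0.500

For each hypothesis, P(data | H) works out to: P(data | r = 1) = (1/5)(4/5)(1/5)(4/5) = 16/625; P(data | r = 2) = (2/5)(3/5)(2/5)(3/5) = 36/625; P(data | r = 3) = (3/5)(2/5)(3/5)(2/5) = 36/625; P(data | r = 4) = (4/5)(1/5)(4/5)(1/5) = 16/625.
Weighting by the prior gives 1/4 · 16/625 = 4/625, 1/4 · 36/625 = 9/625, 1/4 · 36/625 = 9/625, 1/4 · 16/625 = 4/625; these sum to 26/625.
The posterior is then P(r = 1 | data) = 2/13, P(r = 2 | data) = 9/26, P(r = 3 | data) = 9/26, P(r = 4 | data) = 2/13.
So P(white next | data) = Σ P(white next | H) P(H | data) = (1/5)(2/13) + (2/5)(9/26) + (3/5)(9/26) + (4/5)(2/13) = 1/2.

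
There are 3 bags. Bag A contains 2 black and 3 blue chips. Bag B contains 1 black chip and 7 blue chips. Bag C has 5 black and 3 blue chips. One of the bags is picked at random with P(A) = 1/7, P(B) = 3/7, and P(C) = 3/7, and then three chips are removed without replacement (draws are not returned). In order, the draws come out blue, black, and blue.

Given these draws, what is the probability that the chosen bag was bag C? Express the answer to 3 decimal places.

0.318

The likelihood of the observed sequence under each hypothesis: P(data | bag A) = (3/5)(2/4)(2/3) = 1/5; P(data | bag B) = (7/8)(1/7)(6/6) = 1/8; P(data | bag C) = (3/8)(5/7)(2/6) = 5/56.
The prior-weighted likelihoods are 1/7 · 1/5 = 1/35, 3/7 · 1/8 = 3/56, 3/7 · 5/56 = 15/392; summing to 59/490.
Hence P(bag C | data) = (15/392) / (59/490) = 75/236.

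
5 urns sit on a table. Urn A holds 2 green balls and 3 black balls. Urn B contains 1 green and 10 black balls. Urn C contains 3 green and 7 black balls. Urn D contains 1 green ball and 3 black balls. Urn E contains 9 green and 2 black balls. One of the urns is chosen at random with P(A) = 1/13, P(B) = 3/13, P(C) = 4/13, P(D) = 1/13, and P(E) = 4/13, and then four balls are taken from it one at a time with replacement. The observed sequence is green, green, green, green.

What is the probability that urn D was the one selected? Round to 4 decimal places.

For each hypothesis, P(data | H) works out to: P(data | urn A) = (2/5)(2/5)(2/5)(2/5) = 0.0256; P(data | urn B) = (1/11)(1/11)(1/11)(1/11) = 6.8301e-05; P(data | urn C) = (3/10)(3/10)(3/10)(3/10) = 0.0081; P(data | urn D) = (1/4)(1/4)(1/4)(1/4) = 0.0039062; P(data | urn E) = (9/11)(9/11)(9/11)(9/11) = 0.44813.
Weighting by the prior gives 1/13 · 0.0256 = 0.0019692, 3/13 · 6.8301e-05 = 1.5762e-05, 4/13 · 0.0081 = 0.0024923, 1/13 · 0.0039062 = 0.00030048, 4/13 · 0.44813 = 0.13788; summing to 0.14266.
Therefore the posterior P(urn D | data) = (0.00030048) / (0.14266) = 0.0021062.

0.0021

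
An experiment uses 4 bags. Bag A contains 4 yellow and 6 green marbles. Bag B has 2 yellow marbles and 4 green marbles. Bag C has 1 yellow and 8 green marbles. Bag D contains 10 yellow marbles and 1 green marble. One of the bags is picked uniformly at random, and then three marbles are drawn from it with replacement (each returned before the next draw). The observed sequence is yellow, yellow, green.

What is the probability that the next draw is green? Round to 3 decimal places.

Under each hypothesis, the probability of the observed sequence is: P(data | bag A) = (4/10)(4/10)(6/10) = 0.096; P(data | bag B) = (2/6)(2/6)(4/6) = 0.074074; P(data | bag C) = (1/9)(1/9)(8/9) = 0.010974; P(data | bag D) = (10/11)(10/11)(1/11) = 0.075131.
The prior-weighted likelihoods are 1/4 · 0.096 = 0.024, 1/4 · 0.074074 = 0.018519, 1/4 · 0.010974 = 0.0027435, 1/4 · 0.075131 = 0.018783; with total 0.064045.
Normalising, the posterior is P(bag A | data) = 0.37474, P(bag B | data) = 0.28915, P(bag C | data) = 0.042837, P(bag D | data) = 0.29328.
Averaging over the posterior, P(green next | data) = (3/5)(0.37474) + (2/3)(0.28915) + (8/9)(0.042837) + (1/11)(0.29328) = 0.48235.

0.482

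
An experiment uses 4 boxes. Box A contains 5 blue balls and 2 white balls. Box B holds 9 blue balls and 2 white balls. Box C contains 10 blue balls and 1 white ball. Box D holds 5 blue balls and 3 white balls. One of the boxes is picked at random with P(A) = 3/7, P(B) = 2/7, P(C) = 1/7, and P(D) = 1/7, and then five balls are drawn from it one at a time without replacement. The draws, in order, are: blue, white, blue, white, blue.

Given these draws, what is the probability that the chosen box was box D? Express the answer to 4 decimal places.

0.2301

Under each hypothesis, the probability of the observed sequence is: P(data | box A) = (5/7)(2/6)(4/5)(1/4)(3/3) = 0.047619; P(data | box B) = (9/11)(2/10)(8/9)(1/8)(7/7) = 0.018182; P(data | box C) = (10/11)(1/10)(9/9)(0/8) = 0; P(data | box D) = (5/8)(3/7)(4/6)(2/5)(3/4) = 0.053571.
Weighting by the prior gives 3/7 · 0.047619 = 0.020408, 2/7 · 0.018182 = 0.0051948, 1/7 · 0 = 0, 1/7 · 0.053571 = 0.0076531; with total 0.033256.
Therefore the posterior P(box D | data) = (0.0076531) / (0.033256) = 0.23013.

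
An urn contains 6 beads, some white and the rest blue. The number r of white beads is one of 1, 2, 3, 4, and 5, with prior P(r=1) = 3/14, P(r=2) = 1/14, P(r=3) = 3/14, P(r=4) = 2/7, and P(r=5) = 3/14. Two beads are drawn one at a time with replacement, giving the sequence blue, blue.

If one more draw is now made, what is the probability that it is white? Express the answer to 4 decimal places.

Under each hypothesis, the probability of the observed sequence is: P(data | r = 1) = (5/6)(5/6) = 25/36; P(data | r = 2) = (4/6)(4/6) = 4/9; P(data | r = 3) = (3/6)(3/6) = 1/4; P(data | r = 4) = (2/6)(2/6) = 1/9; P(data | r = 5) = (1/6)(1/6) = 1/36.
Multiplying each by its prior: 3/14 · 25/36 = 25/168, 1/14 · 4/9 = 2/63, 3/14 · 1/4 = 3/56, 2/7 · 1/9 = 2/63, 3/14 · 1/36 = 1/168; summing to 137/504.
Dividing through by the total gives posterior P(r = 1 | data) = 75/137, P(r = 2 | data) = 16/137, P(r = 3 | data) = 27/137, P(r = 4 | data) = 16/137, P(r = 5 | data) = 3/137.
The predictive probability is P(white next | data) = (1/6)(75/137) + (1/3)(16/137) + (1/2)(27/137) + (2/3)(16/137) + (5/6)(3/137) = 89/274.

0.3248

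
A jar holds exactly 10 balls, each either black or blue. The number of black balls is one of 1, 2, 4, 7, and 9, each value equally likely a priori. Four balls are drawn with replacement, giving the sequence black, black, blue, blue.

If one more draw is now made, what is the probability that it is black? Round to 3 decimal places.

Compute the likelihood of the observed sequence for each case: P(data | r = 1) = (1/10)(1/10)(9/10)(9/10) = 0.0081; P(data | r = 2) = (2/10)(2/10)(8/10)(8/10) = 0.0256; P(data | r = 4) = (4/10)(4/10)(6/10)(6/10) = 0.0576; P(data | r = 7) = (7/10)(7/10)(3/10)(3/10) = 0.0441; P(data | r = 9) = (9/10)(9/10)(1/10)(1/10) = 0.0081.
Weighting by the prior gives 1/5 · 0.0081 = 0.00162, 1/5 · 0.0256 = 0.00512, 1/5 · 0.0576 = 0.01152, 1/5 · 0.0441 = 0.00882, 1/5 · 0.0081 = 0.00162; summing to 0.0287.
Normalising, the posterior is P(r = 1 | data) = 0.056446, P(r = 2 | data) = 0.1784, P(r = 4 | data) = 0.40139, P(r = 7 | data) = 0.30732, P(r = 9 | data) = 0.056446.
The predictive probability is P(black next | data) = (1/10)(0.056446) + (1/5)(0.1784) + (2/5)(0.40139) + (7/10)(0.30732) + (9/10)(0.056446) = 0.4678.

0.468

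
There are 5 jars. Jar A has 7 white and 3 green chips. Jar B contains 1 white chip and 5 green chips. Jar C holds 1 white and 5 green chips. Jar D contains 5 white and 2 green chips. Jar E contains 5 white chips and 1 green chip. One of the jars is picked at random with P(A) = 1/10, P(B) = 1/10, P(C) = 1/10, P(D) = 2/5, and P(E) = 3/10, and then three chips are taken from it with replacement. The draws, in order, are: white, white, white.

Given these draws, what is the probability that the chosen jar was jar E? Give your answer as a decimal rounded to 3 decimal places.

0.490

The likelihood of the observed sequence under each hypothesis: P(data | jar A) = (7/10)(7/10)(7/10) = 0.343; P(data | jar B) = (1/6)(1/6)(1/6) = 0.0046296; P(data | jar C) = (1/6)(1/6)(1/6) = 0.0046296; P(data | jar D) = (5/7)(5/7)(5/7) = 0.36443; P(data | jar E) = (5/6)(5/6)(5/6) = 0.5787.
The prior-weighted likelihoods are 1/10 · 0.343 = 0.0343, 1/10 · 0.0046296 = 0.00046296, 1/10 · 0.0046296 = 0.00046296, 2/5 · 0.36443 = 0.14577, 3/10 · 0.5787 = 0.17361; these sum to 0.35461.
By Bayes' rule, P(jar E | data) = (0.17361) / (0.35461) = 0.48958.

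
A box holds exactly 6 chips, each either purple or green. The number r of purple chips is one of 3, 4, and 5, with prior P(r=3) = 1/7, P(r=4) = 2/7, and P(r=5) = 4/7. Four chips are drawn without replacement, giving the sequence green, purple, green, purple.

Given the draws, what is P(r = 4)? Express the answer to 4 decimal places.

0.5714

The likelihood of the observed sequence under each hypothesis: P(data | r = 3) = (3/6)(3/5)(2/4)(2/3) = 1/10; P(data | r = 4) = (2/6)(4/5)(1/4)(3/3) = 1/15; P(data | r = 5) = (1/6)(5/5)(0/4) = 0.
The prior-weighted likelihoods are 1/7 · 1/10 = 1/70, 2/7 · 1/15 = 2/105, 4/7 · 0 = 0; summing to 1/30.
Therefore the posterior P(r = 4 | data) = (2/105) / (1/30) = 4/7.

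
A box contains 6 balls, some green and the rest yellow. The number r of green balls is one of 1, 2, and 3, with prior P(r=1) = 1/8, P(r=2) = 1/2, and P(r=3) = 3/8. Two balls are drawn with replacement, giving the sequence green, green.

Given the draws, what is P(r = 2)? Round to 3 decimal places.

0.364

Compute the likelihood of the observed sequence for each case: P(data | r = 1) = (1/6)(1/6) = 1/36; P(data | r = 2) = (2/6)(2/6) = 1/9; P(data | r = 3) = (3/6)(3/6) = 1/4.
The prior-weighted likelihoods are 1/8 · 1/36 = 1/288, 1/2 · 1/9 = 1/18, 3/8 · 1/4 = 3/32; summing to 11/72.
So P(r = 2 | data) = (1/18) / (11/72) = 4/11.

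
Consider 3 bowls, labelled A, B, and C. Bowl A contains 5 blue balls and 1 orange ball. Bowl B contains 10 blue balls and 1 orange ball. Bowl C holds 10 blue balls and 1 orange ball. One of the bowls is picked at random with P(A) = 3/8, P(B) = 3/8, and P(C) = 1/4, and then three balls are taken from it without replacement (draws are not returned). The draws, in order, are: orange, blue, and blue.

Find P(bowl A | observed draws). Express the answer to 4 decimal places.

0.5238

The likelihood of the observed sequence under each hypothesis: P(data | bowl A) = (1/6)(5/5)(4/4) = 1/6; P(data | bowl B) = (1/11)(10/10)(9/9) = 1/11; P(data | bowl C) = (1/11)(10/10)(9/9) = 1/11.
The prior-weighted likelihoods are 3/8 · 1/6 = 1/16, 3/8 · 1/11 = 3/88, 1/4 · 1/11 = 1/44; with total 21/176.
By Bayes' rule, P(bowl A | data) = (1/16) / (21/176) = 11/21.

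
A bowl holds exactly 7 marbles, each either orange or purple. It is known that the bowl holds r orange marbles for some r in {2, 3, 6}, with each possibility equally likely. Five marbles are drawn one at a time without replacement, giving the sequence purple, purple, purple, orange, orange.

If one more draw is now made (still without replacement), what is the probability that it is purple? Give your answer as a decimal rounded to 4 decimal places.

0.7273

For each hypothesis, P(data | H) works out to: P(data | r = 2) = (5/7)(4/6)(3/5)(2/4)(1/3) = 1/21; P(data | r = 3) = (4/7)(3/6)(2/5)(3/4)(2/3) = 2/35; P(data | r = 6) = (1/7)(0/6) = 0.
Weighting by the prior gives 1/3 · 1/21 = 1/63, 1/3 · 2/35 = 2/105, 1/3 · 0 = 0; these sum to 11/315.
Normalising, the posterior is P(r = 2 | data) = 5/11, P(r = 3 | data) = 6/11, P(r = 6 | data) = 0.
The predictive probability is P(purple next | data) = (1)(5/11) + (1/2)(6/11) = 8/11.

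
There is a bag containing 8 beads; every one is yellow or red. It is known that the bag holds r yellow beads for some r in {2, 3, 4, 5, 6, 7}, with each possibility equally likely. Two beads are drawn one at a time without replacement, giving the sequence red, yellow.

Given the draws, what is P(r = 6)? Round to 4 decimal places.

The likelihood of the observed sequence under each hypothesis: P(data | r = 2) = (6/8)(2/7) = 3/14; P(data | r = 3) = (5/8)(3/7) = 15/56; P(data | r = 4) = (4/8)(4/7) = 2/7; P(data | r = 5) = (3/8)(5/7) = 15/56; P(data | r = 6) = (2/8)(6/7) = 3/14; P(data | r = 7) = (1/8)(7/7) = 1/8.
The prior-weighted likelihoods are 1/6 · 3/14 = 1/28, 1/6 · 15/56 = 5/112, 1/6 · 2/7 = 1/21, 1/6 · 15/56 = 5/112, 1/6 · 3/14 = 1/28, 1/6 · 1/8 = 1/48; with total 11/48.
By Bayes' rule, P(r = 6 | data) = (1/28) / (11/48) = 12/77.

0.1558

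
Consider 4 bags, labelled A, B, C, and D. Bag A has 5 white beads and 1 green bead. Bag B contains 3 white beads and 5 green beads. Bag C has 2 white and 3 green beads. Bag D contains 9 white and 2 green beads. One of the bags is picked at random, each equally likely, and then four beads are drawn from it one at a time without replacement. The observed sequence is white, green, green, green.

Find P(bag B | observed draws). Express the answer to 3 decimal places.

Compute the likelihood of the observed sequence for each case: P(data | bag A) = (5/6)(1/5)(0/4) = 0; P(data | bag B) = (3/8)(5/7)(4/6)(3/5) = 3/28; P(data | bag C) = (2/5)(3/4)(2/3)(1/2) = 1/10; P(data | bag D) = (9/11)(2/10)(1/9)(0/8) = 0.
Weighting by the prior gives 1/4 · 0 = 0, 1/4 · 3/28 = 3/112, 1/4 · 1/10 = 1/40, 1/4 · 0 = 0; summing to 29/560.
So P(bag B | data) = (3/112) / (29/560) = 15/29.

0.517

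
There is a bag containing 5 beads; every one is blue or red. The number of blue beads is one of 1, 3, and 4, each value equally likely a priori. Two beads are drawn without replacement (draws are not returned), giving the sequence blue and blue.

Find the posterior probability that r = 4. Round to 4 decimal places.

0.6667

Compute the likelihood of the observed sequence for each case: P(data | r = 1) = (1/5)(0/4) = 0; P(data | r = 3) = (3/5)(2/4) = 3/10; P(data | r = 4) = (4/5)(3/4) = 3/5.
Weighting by the prior gives 1/3 · 0 = 0, 1/3 · 3/10 = 1/10, 1/3 · 3/5 = 1/5; summing to 3/10.
Therefore the posterior P(r = 4 | data) = (1/5) / (3/10) = 2/3.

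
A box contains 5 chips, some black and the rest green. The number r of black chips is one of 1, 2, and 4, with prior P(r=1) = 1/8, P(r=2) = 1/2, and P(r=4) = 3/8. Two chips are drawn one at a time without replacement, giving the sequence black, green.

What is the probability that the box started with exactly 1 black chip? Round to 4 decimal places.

0.1000

Compute the likelihood of the observed sequence for each case: P(data | r = 1) = (1/5)(4/4) = 1/5; P(data | r = 2) = (2/5)(3/4) = 3/10; P(data | r = 4) = (4/5)(1/4) = 1/5.
Multiplying each by its prior: 1/8 · 1/5 = 1/40, 1/2 · 3/10 = 3/20, 3/8 · 1/5 = 3/40; summing to 1/4.
Hence P(r = 1 | data) = (1/40) / (1/4) = 1/10.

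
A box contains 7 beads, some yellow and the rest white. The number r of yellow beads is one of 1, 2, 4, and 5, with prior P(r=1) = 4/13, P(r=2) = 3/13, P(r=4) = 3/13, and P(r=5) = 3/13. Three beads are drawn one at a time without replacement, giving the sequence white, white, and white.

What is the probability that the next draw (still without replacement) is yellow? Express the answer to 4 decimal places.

For each hypothesis, P(data | H) works out to: P(data | r = 1) = (6/7)(5/6)(4/5) = 4/7; P(data | r = 2) = (5/7)(4/6)(3/5) = 2/7; P(data | r = 4) = (3/7)(2/6)(1/5) = 1/35; P(data | r = 5) = (2/7)(1/6)(0/5) = 0.
Multiplying each by its prior: 4/13 · 4/7 = 16/91, 3/13 · 2/7 = 6/91, 3/13 · 1/35 = 3/455, 3/13 · 0 = 0; summing to 113/455.
Dividing through by the total gives posterior P(r = 1 | data) = 80/113, P(r = 2 | data) = 30/113, P(r = 4 | data) = 3/113, P(r = 5 | data) = 0.
Averaging over the posterior, P(yellow next | data) = (1/4)(80/113) + (1/2)(30/113) + (1)(3/113) = 38/113.

0.3363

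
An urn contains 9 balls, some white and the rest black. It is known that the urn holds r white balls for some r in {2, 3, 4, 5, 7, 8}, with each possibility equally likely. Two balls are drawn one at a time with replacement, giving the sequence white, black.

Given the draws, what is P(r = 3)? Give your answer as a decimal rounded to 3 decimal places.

0.191

Under each hypothesis, the probability of the observed sequence is: P(data | r = 2) = (2/9)(7/9) = 14/81; P(data | r = 3) = (3/9)(6/9) = 2/9; P(data | r = 4) = (4/9)(5/9) = 20/81; P(data | r = 5) = (5/9)(4/9) = 20/81; P(data | r = 7) = (7/9)(2/9) = 14/81; P(data | r = 8) = (8/9)(1/9) = 8/81.
Multiplying each by its prior: 1/6 · 14/81 = 7/243, 1/6 · 2/9 = 1/27, 1/6 · 20/81 = 10/243, 1/6 · 20/81 = 10/243, 1/6 · 14/81 = 7/243, 1/6 · 8/81 = 4/243; these sum to 47/243.
Hence P(r = 3 | data) = (1/27) / (47/243) = 9/47.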